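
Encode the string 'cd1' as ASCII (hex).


String: 'cd1'  (3 characters)
Per-character ASCII lookup:
  'c': lowercase starts at 97: 'c' = 97 + 2 = 99 → 0x63
  'd': lowercase starts at 97: 'd' = 97 + 3 = 100 → 0x64
  '1': digits start at 48: '1' = 48 + 1 = 49 → 0x31
= 0x63 0x64 0x31


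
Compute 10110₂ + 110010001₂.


Align and add column by column (LSB to MSB, carry propagating):
  0000010110
+ 0110010001
  ----------
  col 0: 0 + 1 + 0 (carry in) = 1 → bit 1, carry out 0
  col 1: 1 + 0 + 0 (carry in) = 1 → bit 1, carry out 0
  col 2: 1 + 0 + 0 (carry in) = 1 → bit 1, carry out 0
  col 3: 0 + 0 + 0 (carry in) = 0 → bit 0, carry out 0
  col 4: 1 + 1 + 0 (carry in) = 2 → bit 0, carry out 1
  col 5: 0 + 0 + 1 (carry in) = 1 → bit 1, carry out 0
  col 6: 0 + 0 + 0 (carry in) = 0 → bit 0, carry out 0
  col 7: 0 + 1 + 0 (carry in) = 1 → bit 1, carry out 0
  col 8: 0 + 1 + 0 (carry in) = 1 → bit 1, carry out 0
  col 9: 0 + 0 + 0 (carry in) = 0 → bit 0, carry out 0
Reading bits MSB→LSB: 0110100111
Strip leading zeros: 110100111
= 110100111


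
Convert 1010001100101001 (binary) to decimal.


Positional values:
Bit 0: 1 × 2^0 = 1
Bit 3: 1 × 2^3 = 8
Bit 5: 1 × 2^5 = 32
Bit 8: 1 × 2^8 = 256
Bit 9: 1 × 2^9 = 512
Bit 13: 1 × 2^13 = 8192
Bit 15: 1 × 2^15 = 32768
Sum = 1 + 8 + 32 + 256 + 512 + 8192 + 32768
= 41769


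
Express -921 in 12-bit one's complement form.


Original: 001110011001
Invert all bits:
  bit 0: 0 → 1
  bit 1: 0 → 1
  bit 2: 1 → 0
  bit 3: 1 → 0
  bit 4: 1 → 0
  bit 5: 0 → 1
  bit 6: 0 → 1
  bit 7: 1 → 0
  bit 8: 1 → 0
  bit 9: 0 → 1
  bit 10: 0 → 1
  bit 11: 1 → 0
= 110001100110


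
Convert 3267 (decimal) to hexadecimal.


Divide by 16 repeatedly:
3267 ÷ 16 = 204 remainder 3 (3)
204 ÷ 16 = 12 remainder 12 (C)
12 ÷ 16 = 0 remainder 12 (C)
Reading remainders bottom-up:
= 0xCC3


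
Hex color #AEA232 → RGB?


Hex: #AEA232
R = AE₁₆ = 174
G = A2₁₆ = 162
B = 32₁₆ = 50
= RGB(174, 162, 50)


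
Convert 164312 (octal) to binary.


Each octal digit → 3 binary bits:
  1 = 001
  6 = 110
  4 = 100
  3 = 011
  1 = 001
  2 = 010
Concatenate: 001 110 100 011 001 010
= 001110100011001010


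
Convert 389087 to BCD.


Each digit → 4-bit binary:
  3 → 0011
  8 → 1000
  9 → 1001
  0 → 0000
  8 → 1000
  7 → 0111
= 0011 1000 1001 0000 1000 0111


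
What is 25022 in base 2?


Divide by 2 repeatedly:
25022 ÷ 2 = 12511 remainder 0
12511 ÷ 2 = 6255 remainder 1
6255 ÷ 2 = 3127 remainder 1
3127 ÷ 2 = 1563 remainder 1
1563 ÷ 2 = 781 remainder 1
781 ÷ 2 = 390 remainder 1
390 ÷ 2 = 195 remainder 0
195 ÷ 2 = 97 remainder 1
97 ÷ 2 = 48 remainder 1
48 ÷ 2 = 24 remainder 0
24 ÷ 2 = 12 remainder 0
12 ÷ 2 = 6 remainder 0
6 ÷ 2 = 3 remainder 0
3 ÷ 2 = 1 remainder 1
1 ÷ 2 = 0 remainder 1
Reading remainders bottom-up:
= 110000110111110


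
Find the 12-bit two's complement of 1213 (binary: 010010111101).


Original: 010010111101
Step 1 - Invert all bits: 101101000010
Step 2 - Add 1: 101101000010 + 1
= 101101000011 (represents -1213)


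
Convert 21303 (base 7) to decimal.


Positional values (base 7):
  3 × 7^0 = 3 × 1 = 3
  0 × 7^1 = 0 × 7 = 0
  3 × 7^2 = 3 × 49 = 147
  1 × 7^3 = 1 × 343 = 343
  2 × 7^4 = 2 × 2401 = 4802
Sum = 3 + 0 + 147 + 343 + 4802
= 5295


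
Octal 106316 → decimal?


Positional values:
Position 0: 6 × 8^0 = 6
Position 1: 1 × 8^1 = 8
Position 2: 3 × 8^2 = 192
Position 3: 6 × 8^3 = 3072
Position 4: 0 × 8^4 = 0
Position 5: 1 × 8^5 = 32768
Sum = 6 + 8 + 192 + 3072 + 0 + 32768
= 36046


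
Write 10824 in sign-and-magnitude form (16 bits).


Sign bit: 0 (positive)
Magnitude: 10824 = 010101001001000
= 0010101001001000


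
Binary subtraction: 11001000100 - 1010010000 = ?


Align and subtract column by column (LSB to MSB, borrowing when needed):
  11001000100
- 01010010000
  -----------
  col 0: (0 - 0 borrow-in) - 0 → 0 - 0 = 0, borrow out 0
  col 1: (0 - 0 borrow-in) - 0 → 0 - 0 = 0, borrow out 0
  col 2: (1 - 0 borrow-in) - 0 → 1 - 0 = 1, borrow out 0
  col 3: (0 - 0 borrow-in) - 0 → 0 - 0 = 0, borrow out 0
  col 4: (0 - 0 borrow-in) - 1 → borrow from next column: (0+2) - 1 = 1, borrow out 1
  col 5: (0 - 1 borrow-in) - 0 → borrow from next column: (-1+2) - 0 = 1, borrow out 1
  col 6: (1 - 1 borrow-in) - 0 → 0 - 0 = 0, borrow out 0
  col 7: (0 - 0 borrow-in) - 1 → borrow from next column: (0+2) - 1 = 1, borrow out 1
  col 8: (0 - 1 borrow-in) - 0 → borrow from next column: (-1+2) - 0 = 1, borrow out 1
  col 9: (1 - 1 borrow-in) - 1 → borrow from next column: (0+2) - 1 = 1, borrow out 1
  col 10: (1 - 1 borrow-in) - 0 → 0 - 0 = 0, borrow out 0
Reading bits MSB→LSB: 01110110100
Strip leading zeros: 1110110100
= 1110110100


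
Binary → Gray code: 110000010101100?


Binary: 110000010101100
Gray code: G = B XOR (B >> 1)
B >> 1 = 011000001010110
110000010101100 XOR 011000001010110:
  1 XOR 0 = 1
  1 XOR 1 = 0
  0 XOR 1 = 1
  0 XOR 0 = 0
  0 XOR 0 = 0
  0 XOR 0 = 0
  0 XOR 0 = 0
  1 XOR 0 = 1
  0 XOR 1 = 1
  1 XOR 0 = 1
  0 XOR 1 = 1
  1 XOR 0 = 1
  1 XOR 1 = 0
  0 XOR 1 = 1
  0 XOR 0 = 0
= 101000011111010


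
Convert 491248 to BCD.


Each digit → 4-bit binary:
  4 → 0100
  9 → 1001
  1 → 0001
  2 → 0010
  4 → 0100
  8 → 1000
= 0100 1001 0001 0010 0100 1000


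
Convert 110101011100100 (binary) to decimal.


Positional values:
Bit 2: 1 × 2^2 = 4
Bit 5: 1 × 2^5 = 32
Bit 6: 1 × 2^6 = 64
Bit 7: 1 × 2^7 = 128
Bit 9: 1 × 2^9 = 512
Bit 11: 1 × 2^11 = 2048
Bit 13: 1 × 2^13 = 8192
Bit 14: 1 × 2^14 = 16384
Sum = 4 + 32 + 64 + 128 + 512 + 2048 + 8192 + 16384
= 27364


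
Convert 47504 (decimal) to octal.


Divide by 8 repeatedly:
47504 ÷ 8 = 5938 remainder 0
5938 ÷ 8 = 742 remainder 2
742 ÷ 8 = 92 remainder 6
92 ÷ 8 = 11 remainder 4
11 ÷ 8 = 1 remainder 3
1 ÷ 8 = 0 remainder 1
Reading remainders bottom-up:
= 0o134620


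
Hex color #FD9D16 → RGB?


Hex: #FD9D16
R = FD₁₆ = 253
G = 9D₁₆ = 157
B = 16₁₆ = 22
= RGB(253, 157, 22)


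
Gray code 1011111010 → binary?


Gray code: 1011111010
MSB stays the same: 1
Each subsequent bit = prev_binary XOR current_gray:
  B[1] = 1 XOR 0 = 1
  B[2] = 1 XOR 1 = 0
  B[3] = 0 XOR 1 = 1
  B[4] = 1 XOR 1 = 0
  B[5] = 0 XOR 1 = 1
  B[6] = 1 XOR 1 = 0
  B[7] = 0 XOR 0 = 0
  B[8] = 0 XOR 1 = 1
  B[9] = 1 XOR 0 = 1
= 1101010011 (851 decimal)


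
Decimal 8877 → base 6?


Divide by 6 repeatedly:
8877 ÷ 6 = 1479 remainder 3
1479 ÷ 6 = 246 remainder 3
246 ÷ 6 = 41 remainder 0
41 ÷ 6 = 6 remainder 5
6 ÷ 6 = 1 remainder 0
1 ÷ 6 = 0 remainder 1
Reading remainders bottom-up:
= 105033


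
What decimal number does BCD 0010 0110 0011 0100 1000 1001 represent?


Each 4-bit group → digit:
  0010 → 2
  0110 → 6
  0011 → 3
  0100 → 4
  1000 → 8
  1001 → 9
= 263489


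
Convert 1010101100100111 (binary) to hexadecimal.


Group into 4-bit nibbles: 1010101100100111
  1010 = A
  1011 = B
  0010 = 2
  0111 = 7
= 0xAB27


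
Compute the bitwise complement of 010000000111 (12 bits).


Original: 010000000111
Invert all bits:
  bit 0: 0 → 1
  bit 1: 1 → 0
  bit 2: 0 → 1
  bit 3: 0 → 1
  bit 4: 0 → 1
  bit 5: 0 → 1
  bit 6: 0 → 1
  bit 7: 0 → 1
  bit 8: 0 → 1
  bit 9: 1 → 0
  bit 10: 1 → 0
  bit 11: 1 → 0
= 101111111000


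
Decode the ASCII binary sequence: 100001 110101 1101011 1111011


Codes (binary): 100001 110101 1101011 1111011
Per-code ASCII lookup:
  100001 = 33  (special character) → '!'
  110101 = 53  (range 48-57: digits, 53 - 48 = 5) → '5'
  1101011 = 107  (range 97-122: lowercase, 107 - 97 = 10) → 'k'
  1111011 = 123  (special character) → '{'
= '!5k{'


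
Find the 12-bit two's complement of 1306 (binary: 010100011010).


Original: 010100011010
Step 1 - Invert all bits: 101011100101
Step 2 - Add 1: 101011100101 + 1
= 101011100110 (represents -1306)


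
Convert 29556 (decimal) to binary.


Divide by 2 repeatedly:
29556 ÷ 2 = 14778 remainder 0
14778 ÷ 2 = 7389 remainder 0
7389 ÷ 2 = 3694 remainder 1
3694 ÷ 2 = 1847 remainder 0
1847 ÷ 2 = 923 remainder 1
923 ÷ 2 = 461 remainder 1
461 ÷ 2 = 230 remainder 1
230 ÷ 2 = 115 remainder 0
115 ÷ 2 = 57 remainder 1
57 ÷ 2 = 28 remainder 1
28 ÷ 2 = 14 remainder 0
14 ÷ 2 = 7 remainder 0
7 ÷ 2 = 3 remainder 1
3 ÷ 2 = 1 remainder 1
1 ÷ 2 = 0 remainder 1
Reading remainders bottom-up:
= 111001101110100


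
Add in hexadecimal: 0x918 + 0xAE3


Align and add column by column (LSB to MSB, each column mod 16 with carry):
  0918
+ 0AE3
  ----
  col 0: 8(8) + 3(3) + 0 (carry in) = 11 → B(11), carry out 0
  col 1: 1(1) + E(14) + 0 (carry in) = 15 → F(15), carry out 0
  col 2: 9(9) + A(10) + 0 (carry in) = 19 → 3(3), carry out 1
  col 3: 0(0) + 0(0) + 1 (carry in) = 1 → 1(1), carry out 0
Reading digits MSB→LSB: 13FB
Strip leading zeros: 13FB
= 0x13FB


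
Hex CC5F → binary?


Each hex digit → 4 binary bits:
  C = 1100
  C = 1100
  5 = 0101
  F = 1111
Concatenate: 1100 1100 0101 1111
= 1100110001011111


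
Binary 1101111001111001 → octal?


Group into 3-bit groups: 001101111001111001
  001 = 1
  101 = 5
  111 = 7
  001 = 1
  111 = 7
  001 = 1
= 0o157171


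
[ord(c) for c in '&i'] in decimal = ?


String: '&i'  (2 characters)
Per-character ASCII lookup:
  '&': special character: '&' = 38
  'i': lowercase starts at 97: 'i' = 97 + 8 = 105
= 38 105


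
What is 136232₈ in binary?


Each octal digit → 3 binary bits:
  1 = 001
  3 = 011
  6 = 110
  2 = 010
  3 = 011
  2 = 010
Concatenate: 001 011 110 010 011 010
= 001011110010011010


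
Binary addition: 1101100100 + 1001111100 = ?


Align and add column by column (LSB to MSB, carry propagating):
  01101100100
+ 01001111100
  -----------
  col 0: 0 + 0 + 0 (carry in) = 0 → bit 0, carry out 0
  col 1: 0 + 0 + 0 (carry in) = 0 → bit 0, carry out 0
  col 2: 1 + 1 + 0 (carry in) = 2 → bit 0, carry out 1
  col 3: 0 + 1 + 1 (carry in) = 2 → bit 0, carry out 1
  col 4: 0 + 1 + 1 (carry in) = 2 → bit 0, carry out 1
  col 5: 1 + 1 + 1 (carry in) = 3 → bit 1, carry out 1
  col 6: 1 + 1 + 1 (carry in) = 3 → bit 1, carry out 1
  col 7: 0 + 0 + 1 (carry in) = 1 → bit 1, carry out 0
  col 8: 1 + 0 + 0 (carry in) = 1 → bit 1, carry out 0
  col 9: 1 + 1 + 0 (carry in) = 2 → bit 0, carry out 1
  col 10: 0 + 0 + 1 (carry in) = 1 → bit 1, carry out 0
Reading bits MSB→LSB: 10111100000
Strip leading zeros: 10111100000
= 10111100000


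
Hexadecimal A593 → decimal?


Positional values:
Position 0: 3 × 16^0 = 3 × 1 = 3
Position 1: 9 × 16^1 = 9 × 16 = 144
Position 2: 5 × 16^2 = 5 × 256 = 1280
Position 3: A × 16^3 = 10 × 4096 = 40960
Sum = 3 + 144 + 1280 + 40960
= 42387


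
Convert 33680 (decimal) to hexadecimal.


Divide by 16 repeatedly:
33680 ÷ 16 = 2105 remainder 0 (0)
2105 ÷ 16 = 131 remainder 9 (9)
131 ÷ 16 = 8 remainder 3 (3)
8 ÷ 16 = 0 remainder 8 (8)
Reading remainders bottom-up:
= 0x8390


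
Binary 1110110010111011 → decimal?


Positional values:
Bit 0: 1 × 2^0 = 1
Bit 1: 1 × 2^1 = 2
Bit 3: 1 × 2^3 = 8
Bit 4: 1 × 2^4 = 16
Bit 5: 1 × 2^5 = 32
Bit 7: 1 × 2^7 = 128
Bit 10: 1 × 2^10 = 1024
Bit 11: 1 × 2^11 = 2048
Bit 13: 1 × 2^13 = 8192
Bit 14: 1 × 2^14 = 16384
Bit 15: 1 × 2^15 = 32768
Sum = 1 + 2 + 8 + 16 + 32 + 128 + 1024 + 2048 + 8192 + 16384 + 32768
= 60603


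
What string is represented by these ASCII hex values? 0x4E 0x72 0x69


Codes (hex): 0x4E 0x72 0x69
Per-code ASCII lookup:
  0x4E = 78  (range 65-90: uppercase, 78 - 65 = 13) → 'N'
  0x72 = 114  (range 97-122: lowercase, 114 - 97 = 17) → 'r'
  0x69 = 105  (range 97-122: lowercase, 105 - 97 = 8) → 'i'
= 'Nri'


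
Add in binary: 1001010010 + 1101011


Align and add column by column (LSB to MSB, carry propagating):
  01001010010
+ 00001101011
  -----------
  col 0: 0 + 1 + 0 (carry in) = 1 → bit 1, carry out 0
  col 1: 1 + 1 + 0 (carry in) = 2 → bit 0, carry out 1
  col 2: 0 + 0 + 1 (carry in) = 1 → bit 1, carry out 0
  col 3: 0 + 1 + 0 (carry in) = 1 → bit 1, carry out 0
  col 4: 1 + 0 + 0 (carry in) = 1 → bit 1, carry out 0
  col 5: 0 + 1 + 0 (carry in) = 1 → bit 1, carry out 0
  col 6: 1 + 1 + 0 (carry in) = 2 → bit 0, carry out 1
  col 7: 0 + 0 + 1 (carry in) = 1 → bit 1, carry out 0
  col 8: 0 + 0 + 0 (carry in) = 0 → bit 0, carry out 0
  col 9: 1 + 0 + 0 (carry in) = 1 → bit 1, carry out 0
  col 10: 0 + 0 + 0 (carry in) = 0 → bit 0, carry out 0
Reading bits MSB→LSB: 01010111101
Strip leading zeros: 1010111101
= 1010111101


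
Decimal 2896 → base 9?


Divide by 9 repeatedly:
2896 ÷ 9 = 321 remainder 7
321 ÷ 9 = 35 remainder 6
35 ÷ 9 = 3 remainder 8
3 ÷ 9 = 0 remainder 3
Reading remainders bottom-up:
= 3867


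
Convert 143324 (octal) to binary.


Each octal digit → 3 binary bits:
  1 = 001
  4 = 100
  3 = 011
  3 = 011
  2 = 010
  4 = 100
Concatenate: 001 100 011 011 010 100
= 001100011011010100


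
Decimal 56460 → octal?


Divide by 8 repeatedly:
56460 ÷ 8 = 7057 remainder 4
7057 ÷ 8 = 882 remainder 1
882 ÷ 8 = 110 remainder 2
110 ÷ 8 = 13 remainder 6
13 ÷ 8 = 1 remainder 5
1 ÷ 8 = 0 remainder 1
Reading remainders bottom-up:
= 0o156214


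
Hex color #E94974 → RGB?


Hex: #E94974
R = E9₁₆ = 233
G = 49₁₆ = 73
B = 74₁₆ = 116
= RGB(233, 73, 116)


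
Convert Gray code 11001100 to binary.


Gray code: 11001100
MSB stays the same: 1
Each subsequent bit = prev_binary XOR current_gray:
  B[1] = 1 XOR 1 = 0
  B[2] = 0 XOR 0 = 0
  B[3] = 0 XOR 0 = 0
  B[4] = 0 XOR 1 = 1
  B[5] = 1 XOR 1 = 0
  B[6] = 0 XOR 0 = 0
  B[7] = 0 XOR 0 = 0
= 10001000 (136 decimal)


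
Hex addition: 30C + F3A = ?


Align and add column by column (LSB to MSB, each column mod 16 with carry):
  030C
+ 0F3A
  ----
  col 0: C(12) + A(10) + 0 (carry in) = 22 → 6(6), carry out 1
  col 1: 0(0) + 3(3) + 1 (carry in) = 4 → 4(4), carry out 0
  col 2: 3(3) + F(15) + 0 (carry in) = 18 → 2(2), carry out 1
  col 3: 0(0) + 0(0) + 1 (carry in) = 1 → 1(1), carry out 0
Reading digits MSB→LSB: 1246
Strip leading zeros: 1246
= 0x1246


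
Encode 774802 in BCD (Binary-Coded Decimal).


Each digit → 4-bit binary:
  7 → 0111
  7 → 0111
  4 → 0100
  8 → 1000
  0 → 0000
  2 → 0010
= 0111 0111 0100 1000 0000 0010


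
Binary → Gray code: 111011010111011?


Binary: 111011010111011
Gray code: G = B XOR (B >> 1)
B >> 1 = 011101101011101
111011010111011 XOR 011101101011101:
  1 XOR 0 = 1
  1 XOR 1 = 0
  1 XOR 1 = 0
  0 XOR 1 = 1
  1 XOR 0 = 1
  1 XOR 1 = 0
  0 XOR 1 = 1
  1 XOR 0 = 1
  0 XOR 1 = 1
  1 XOR 0 = 1
  1 XOR 1 = 0
  1 XOR 1 = 0
  0 XOR 1 = 1
  1 XOR 0 = 1
  1 XOR 1 = 0
= 100110111100110


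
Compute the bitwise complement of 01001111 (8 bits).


Original: 01001111
Invert all bits:
  bit 0: 0 → 1
  bit 1: 1 → 0
  bit 2: 0 → 1
  bit 3: 0 → 1
  bit 4: 1 → 0
  bit 5: 1 → 0
  bit 6: 1 → 0
  bit 7: 1 → 0
= 10110000


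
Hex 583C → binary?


Each hex digit → 4 binary bits:
  5 = 0101
  8 = 1000
  3 = 0011
  C = 1100
Concatenate: 0101 1000 0011 1100
= 0101100000111100


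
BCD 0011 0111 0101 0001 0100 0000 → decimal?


Each 4-bit group → digit:
  0011 → 3
  0111 → 7
  0101 → 5
  0001 → 1
  0100 → 4
  0000 → 0
= 375140


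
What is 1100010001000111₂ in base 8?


Group into 3-bit groups: 001100010001000111
  001 = 1
  100 = 4
  010 = 2
  001 = 1
  000 = 0
  111 = 7
= 0o142107


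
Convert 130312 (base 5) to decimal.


Positional values (base 5):
  2 × 5^0 = 2 × 1 = 2
  1 × 5^1 = 1 × 5 = 5
  3 × 5^2 = 3 × 25 = 75
  0 × 5^3 = 0 × 125 = 0
  3 × 5^4 = 3 × 625 = 1875
  1 × 5^5 = 1 × 3125 = 3125
Sum = 2 + 5 + 75 + 0 + 1875 + 3125
= 5082


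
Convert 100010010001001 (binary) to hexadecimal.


Group into 4-bit nibbles: 0100010010001001
  0100 = 4
  0100 = 4
  1000 = 8
  1001 = 9
= 0x4489


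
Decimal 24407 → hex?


Divide by 16 repeatedly:
24407 ÷ 16 = 1525 remainder 7 (7)
1525 ÷ 16 = 95 remainder 5 (5)
95 ÷ 16 = 5 remainder 15 (F)
5 ÷ 16 = 0 remainder 5 (5)
Reading remainders bottom-up:
= 0x5F57


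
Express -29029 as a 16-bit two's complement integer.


Original: 0111000101100101
Step 1 - Invert all bits: 1000111010011010
Step 2 - Add 1: 1000111010011010 + 1
= 1000111010011011 (represents -29029)


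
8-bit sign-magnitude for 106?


Sign bit: 0 (positive)
Magnitude: 106 = 1101010
= 01101010


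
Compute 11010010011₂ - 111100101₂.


Align and subtract column by column (LSB to MSB, borrowing when needed):
  11010010011
- 00111100101
  -----------
  col 0: (1 - 0 borrow-in) - 1 → 1 - 1 = 0, borrow out 0
  col 1: (1 - 0 borrow-in) - 0 → 1 - 0 = 1, borrow out 0
  col 2: (0 - 0 borrow-in) - 1 → borrow from next column: (0+2) - 1 = 1, borrow out 1
  col 3: (0 - 1 borrow-in) - 0 → borrow from next column: (-1+2) - 0 = 1, borrow out 1
  col 4: (1 - 1 borrow-in) - 0 → 0 - 0 = 0, borrow out 0
  col 5: (0 - 0 borrow-in) - 1 → borrow from next column: (0+2) - 1 = 1, borrow out 1
  col 6: (0 - 1 borrow-in) - 1 → borrow from next column: (-1+2) - 1 = 0, borrow out 1
  col 7: (1 - 1 borrow-in) - 1 → borrow from next column: (0+2) - 1 = 1, borrow out 1
  col 8: (0 - 1 borrow-in) - 1 → borrow from next column: (-1+2) - 1 = 0, borrow out 1
  col 9: (1 - 1 borrow-in) - 0 → 0 - 0 = 0, borrow out 0
  col 10: (1 - 0 borrow-in) - 0 → 1 - 0 = 1, borrow out 0
Reading bits MSB→LSB: 10010101110
Strip leading zeros: 10010101110
= 10010101110


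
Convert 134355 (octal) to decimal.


Positional values:
Position 0: 5 × 8^0 = 5
Position 1: 5 × 8^1 = 40
Position 2: 3 × 8^2 = 192
Position 3: 4 × 8^3 = 2048
Position 4: 3 × 8^4 = 12288
Position 5: 1 × 8^5 = 32768
Sum = 5 + 40 + 192 + 2048 + 12288 + 32768
= 47341


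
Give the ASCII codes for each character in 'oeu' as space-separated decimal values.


String: 'oeu'  (3 characters)
Per-character ASCII lookup:
  'o': lowercase starts at 97: 'o' = 97 + 14 = 111
  'e': lowercase starts at 97: 'e' = 97 + 4 = 101
  'u': lowercase starts at 97: 'u' = 97 + 20 = 117
= 111 101 117


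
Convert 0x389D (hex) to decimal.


Positional values:
Position 0: D × 16^0 = 13 × 1 = 13
Position 1: 9 × 16^1 = 9 × 16 = 144
Position 2: 8 × 16^2 = 8 × 256 = 2048
Position 3: 3 × 16^3 = 3 × 4096 = 12288
Sum = 13 + 144 + 2048 + 12288
= 14493


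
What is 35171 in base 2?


Divide by 2 repeatedly:
35171 ÷ 2 = 17585 remainder 1
17585 ÷ 2 = 8792 remainder 1
8792 ÷ 2 = 4396 remainder 0
4396 ÷ 2 = 2198 remainder 0
2198 ÷ 2 = 1099 remainder 0
1099 ÷ 2 = 549 remainder 1
549 ÷ 2 = 274 remainder 1
274 ÷ 2 = 137 remainder 0
137 ÷ 2 = 68 remainder 1
68 ÷ 2 = 34 remainder 0
34 ÷ 2 = 17 remainder 0
17 ÷ 2 = 8 remainder 1
8 ÷ 2 = 4 remainder 0
4 ÷ 2 = 2 remainder 0
2 ÷ 2 = 1 remainder 0
1 ÷ 2 = 0 remainder 1
Reading remainders bottom-up:
= 1000100101100011


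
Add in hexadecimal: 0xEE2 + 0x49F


Align and add column by column (LSB to MSB, each column mod 16 with carry):
  0EE2
+ 049F
  ----
  col 0: 2(2) + F(15) + 0 (carry in) = 17 → 1(1), carry out 1
  col 1: E(14) + 9(9) + 1 (carry in) = 24 → 8(8), carry out 1
  col 2: E(14) + 4(4) + 1 (carry in) = 19 → 3(3), carry out 1
  col 3: 0(0) + 0(0) + 1 (carry in) = 1 → 1(1), carry out 0
Reading digits MSB→LSB: 1381
Strip leading zeros: 1381
= 0x1381


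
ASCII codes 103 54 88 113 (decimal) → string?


Codes (decimal): 103 54 88 113
Per-code ASCII lookup:
  103  (range 97-122: lowercase, 103 - 97 = 6) → 'g'
  54  (range 48-57: digits, 54 - 48 = 6) → '6'
  88  (range 65-90: uppercase, 88 - 65 = 23) → 'X'
  113  (range 97-122: lowercase, 113 - 97 = 16) → 'q'
= 'g6Xq'


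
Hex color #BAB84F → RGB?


Hex: #BAB84F
R = BA₁₆ = 186
G = B8₁₆ = 184
B = 4F₁₆ = 79
= RGB(186, 184, 79)


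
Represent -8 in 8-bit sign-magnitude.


Sign bit: 1 (negative)
Magnitude: 8 = 0001000
= 10001000


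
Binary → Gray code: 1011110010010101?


Binary: 1011110010010101
Gray code: G = B XOR (B >> 1)
B >> 1 = 0101111001001010
1011110010010101 XOR 0101111001001010:
  1 XOR 0 = 1
  0 XOR 1 = 1
  1 XOR 0 = 1
  1 XOR 1 = 0
  1 XOR 1 = 0
  1 XOR 1 = 0
  0 XOR 1 = 1
  0 XOR 0 = 0
  1 XOR 0 = 1
  0 XOR 1 = 1
  0 XOR 0 = 0
  1 XOR 0 = 1
  0 XOR 1 = 1
  1 XOR 0 = 1
  0 XOR 1 = 1
  1 XOR 0 = 1
= 1110001011011111


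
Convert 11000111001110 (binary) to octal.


Group into 3-bit groups: 011000111001110
  011 = 3
  000 = 0
  111 = 7
  001 = 1
  110 = 6
= 0o30716


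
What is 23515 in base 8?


Divide by 8 repeatedly:
23515 ÷ 8 = 2939 remainder 3
2939 ÷ 8 = 367 remainder 3
367 ÷ 8 = 45 remainder 7
45 ÷ 8 = 5 remainder 5
5 ÷ 8 = 0 remainder 5
Reading remainders bottom-up:
= 0o55733


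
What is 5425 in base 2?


Divide by 2 repeatedly:
5425 ÷ 2 = 2712 remainder 1
2712 ÷ 2 = 1356 remainder 0
1356 ÷ 2 = 678 remainder 0
678 ÷ 2 = 339 remainder 0
339 ÷ 2 = 169 remainder 1
169 ÷ 2 = 84 remainder 1
84 ÷ 2 = 42 remainder 0
42 ÷ 2 = 21 remainder 0
21 ÷ 2 = 10 remainder 1
10 ÷ 2 = 5 remainder 0
5 ÷ 2 = 2 remainder 1
2 ÷ 2 = 1 remainder 0
1 ÷ 2 = 0 remainder 1
Reading remainders bottom-up:
= 1010100110001


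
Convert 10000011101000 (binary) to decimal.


Positional values:
Bit 3: 1 × 2^3 = 8
Bit 5: 1 × 2^5 = 32
Bit 6: 1 × 2^6 = 64
Bit 7: 1 × 2^7 = 128
Bit 13: 1 × 2^13 = 8192
Sum = 8 + 32 + 64 + 128 + 8192
= 8424


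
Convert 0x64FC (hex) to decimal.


Positional values:
Position 0: C × 16^0 = 12 × 1 = 12
Position 1: F × 16^1 = 15 × 16 = 240
Position 2: 4 × 16^2 = 4 × 256 = 1024
Position 3: 6 × 16^3 = 6 × 4096 = 24576
Sum = 12 + 240 + 1024 + 24576
= 25852


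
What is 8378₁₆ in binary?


Each hex digit → 4 binary bits:
  8 = 1000
  3 = 0011
  7 = 0111
  8 = 1000
Concatenate: 1000 0011 0111 1000
= 1000001101111000


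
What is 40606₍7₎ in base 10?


Positional values (base 7):
  6 × 7^0 = 6 × 1 = 6
  0 × 7^1 = 0 × 7 = 0
  6 × 7^2 = 6 × 49 = 294
  0 × 7^3 = 0 × 343 = 0
  4 × 7^4 = 4 × 2401 = 9604
Sum = 6 + 0 + 294 + 0 + 9604
= 9904


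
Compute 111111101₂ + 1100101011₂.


Align and add column by column (LSB to MSB, carry propagating):
  00111111101
+ 01100101011
  -----------
  col 0: 1 + 1 + 0 (carry in) = 2 → bit 0, carry out 1
  col 1: 0 + 1 + 1 (carry in) = 2 → bit 0, carry out 1
  col 2: 1 + 0 + 1 (carry in) = 2 → bit 0, carry out 1
  col 3: 1 + 1 + 1 (carry in) = 3 → bit 1, carry out 1
  col 4: 1 + 0 + 1 (carry in) = 2 → bit 0, carry out 1
  col 5: 1 + 1 + 1 (carry in) = 3 → bit 1, carry out 1
  col 6: 1 + 0 + 1 (carry in) = 2 → bit 0, carry out 1
  col 7: 1 + 0 + 1 (carry in) = 2 → bit 0, carry out 1
  col 8: 1 + 1 + 1 (carry in) = 3 → bit 1, carry out 1
  col 9: 0 + 1 + 1 (carry in) = 2 → bit 0, carry out 1
  col 10: 0 + 0 + 1 (carry in) = 1 → bit 1, carry out 0
Reading bits MSB→LSB: 10100101000
Strip leading zeros: 10100101000
= 10100101000


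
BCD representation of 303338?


Each digit → 4-bit binary:
  3 → 0011
  0 → 0000
  3 → 0011
  3 → 0011
  3 → 0011
  8 → 1000
= 0011 0000 0011 0011 0011 1000


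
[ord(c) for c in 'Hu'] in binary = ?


String: 'Hu'  (2 characters)
Per-character ASCII lookup:
  'H': uppercase starts at 65: 'H' = 65 + 7 = 72 → 1001000
  'u': lowercase starts at 97: 'u' = 97 + 20 = 117 → 1110101
= 1001000 1110101


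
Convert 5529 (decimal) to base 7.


Divide by 7 repeatedly:
5529 ÷ 7 = 789 remainder 6
789 ÷ 7 = 112 remainder 5
112 ÷ 7 = 16 remainder 0
16 ÷ 7 = 2 remainder 2
2 ÷ 7 = 0 remainder 2
Reading remainders bottom-up:
= 22056


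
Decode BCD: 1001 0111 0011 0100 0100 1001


Each 4-bit group → digit:
  1001 → 9
  0111 → 7
  0011 → 3
  0100 → 4
  0100 → 4
  1001 → 9
= 973449


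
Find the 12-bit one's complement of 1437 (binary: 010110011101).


Original: 010110011101
Invert all bits:
  bit 0: 0 → 1
  bit 1: 1 → 0
  bit 2: 0 → 1
  bit 3: 1 → 0
  bit 4: 1 → 0
  bit 5: 0 → 1
  bit 6: 0 → 1
  bit 7: 1 → 0
  bit 8: 1 → 0
  bit 9: 1 → 0
  bit 10: 0 → 1
  bit 11: 1 → 0
= 101001100010


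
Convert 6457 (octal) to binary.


Each octal digit → 3 binary bits:
  6 = 110
  4 = 100
  5 = 101
  7 = 111
Concatenate: 110 100 101 111
= 110100101111


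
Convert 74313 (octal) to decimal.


Positional values:
Position 0: 3 × 8^0 = 3
Position 1: 1 × 8^1 = 8
Position 2: 3 × 8^2 = 192
Position 3: 4 × 8^3 = 2048
Position 4: 7 × 8^4 = 28672
Sum = 3 + 8 + 192 + 2048 + 28672
= 30923


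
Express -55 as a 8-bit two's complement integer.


Original: 00110111
Step 1 - Invert all bits: 11001000
Step 2 - Add 1: 11001000 + 1
= 11001001 (represents -55)


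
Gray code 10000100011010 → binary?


Gray code: 10000100011010
MSB stays the same: 1
Each subsequent bit = prev_binary XOR current_gray:
  B[1] = 1 XOR 0 = 1
  B[2] = 1 XOR 0 = 1
  B[3] = 1 XOR 0 = 1
  B[4] = 1 XOR 0 = 1
  B[5] = 1 XOR 1 = 0
  B[6] = 0 XOR 0 = 0
  B[7] = 0 XOR 0 = 0
  B[8] = 0 XOR 0 = 0
  B[9] = 0 XOR 1 = 1
  B[10] = 1 XOR 1 = 0
  B[11] = 0 XOR 0 = 0
  B[12] = 0 XOR 1 = 1
  B[13] = 1 XOR 0 = 1
= 11111000010011 (15891 decimal)


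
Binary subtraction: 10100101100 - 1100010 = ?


Align and subtract column by column (LSB to MSB, borrowing when needed):
  10100101100
- 00001100010
  -----------
  col 0: (0 - 0 borrow-in) - 0 → 0 - 0 = 0, borrow out 0
  col 1: (0 - 0 borrow-in) - 1 → borrow from next column: (0+2) - 1 = 1, borrow out 1
  col 2: (1 - 1 borrow-in) - 0 → 0 - 0 = 0, borrow out 0
  col 3: (1 - 0 borrow-in) - 0 → 1 - 0 = 1, borrow out 0
  col 4: (0 - 0 borrow-in) - 0 → 0 - 0 = 0, borrow out 0
  col 5: (1 - 0 borrow-in) - 1 → 1 - 1 = 0, borrow out 0
  col 6: (0 - 0 borrow-in) - 1 → borrow from next column: (0+2) - 1 = 1, borrow out 1
  col 7: (0 - 1 borrow-in) - 0 → borrow from next column: (-1+2) - 0 = 1, borrow out 1
  col 8: (1 - 1 borrow-in) - 0 → 0 - 0 = 0, borrow out 0
  col 9: (0 - 0 borrow-in) - 0 → 0 - 0 = 0, borrow out 0
  col 10: (1 - 0 borrow-in) - 0 → 1 - 0 = 1, borrow out 0
Reading bits MSB→LSB: 10011001010
Strip leading zeros: 10011001010
= 10011001010


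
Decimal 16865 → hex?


Divide by 16 repeatedly:
16865 ÷ 16 = 1054 remainder 1 (1)
1054 ÷ 16 = 65 remainder 14 (E)
65 ÷ 16 = 4 remainder 1 (1)
4 ÷ 16 = 0 remainder 4 (4)
Reading remainders bottom-up:
= 0x41E1


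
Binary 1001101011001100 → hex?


Group into 4-bit nibbles: 1001101011001100
  1001 = 9
  1010 = A
  1100 = C
  1100 = C
= 0x9ACC


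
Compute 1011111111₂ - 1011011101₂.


Align and subtract column by column (LSB to MSB, borrowing when needed):
  1011111111
- 1011011101
  ----------
  col 0: (1 - 0 borrow-in) - 1 → 1 - 1 = 0, borrow out 0
  col 1: (1 - 0 borrow-in) - 0 → 1 - 0 = 1, borrow out 0
  col 2: (1 - 0 borrow-in) - 1 → 1 - 1 = 0, borrow out 0
  col 3: (1 - 0 borrow-in) - 1 → 1 - 1 = 0, borrow out 0
  col 4: (1 - 0 borrow-in) - 1 → 1 - 1 = 0, borrow out 0
  col 5: (1 - 0 borrow-in) - 0 → 1 - 0 = 1, borrow out 0
  col 6: (1 - 0 borrow-in) - 1 → 1 - 1 = 0, borrow out 0
  col 7: (1 - 0 borrow-in) - 1 → 1 - 1 = 0, borrow out 0
  col 8: (0 - 0 borrow-in) - 0 → 0 - 0 = 0, borrow out 0
  col 9: (1 - 0 borrow-in) - 1 → 1 - 1 = 0, borrow out 0
Reading bits MSB→LSB: 0000100010
Strip leading zeros: 100010
= 100010


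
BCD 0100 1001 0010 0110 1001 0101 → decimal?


Each 4-bit group → digit:
  0100 → 4
  1001 → 9
  0010 → 2
  0110 → 6
  1001 → 9
  0101 → 5
= 492695


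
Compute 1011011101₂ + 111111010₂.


Align and add column by column (LSB to MSB, carry propagating):
  01011011101
+ 00111111010
  -----------
  col 0: 1 + 0 + 0 (carry in) = 1 → bit 1, carry out 0
  col 1: 0 + 1 + 0 (carry in) = 1 → bit 1, carry out 0
  col 2: 1 + 0 + 0 (carry in) = 1 → bit 1, carry out 0
  col 3: 1 + 1 + 0 (carry in) = 2 → bit 0, carry out 1
  col 4: 1 + 1 + 1 (carry in) = 3 → bit 1, carry out 1
  col 5: 0 + 1 + 1 (carry in) = 2 → bit 0, carry out 1
  col 6: 1 + 1 + 1 (carry in) = 3 → bit 1, carry out 1
  col 7: 1 + 1 + 1 (carry in) = 3 → bit 1, carry out 1
  col 8: 0 + 1 + 1 (carry in) = 2 → bit 0, carry out 1
  col 9: 1 + 0 + 1 (carry in) = 2 → bit 0, carry out 1
  col 10: 0 + 0 + 1 (carry in) = 1 → bit 1, carry out 0
Reading bits MSB→LSB: 10011010111
Strip leading zeros: 10011010111
= 10011010111


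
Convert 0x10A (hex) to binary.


Each hex digit → 4 binary bits:
  1 = 0001
  0 = 0000
  A = 1010
Concatenate: 0001 0000 1010
= 000100001010


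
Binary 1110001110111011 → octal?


Group into 3-bit groups: 001110001110111011
  001 = 1
  110 = 6
  001 = 1
  110 = 6
  111 = 7
  011 = 3
= 0o161673


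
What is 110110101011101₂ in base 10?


Positional values:
Bit 0: 1 × 2^0 = 1
Bit 2: 1 × 2^2 = 4
Bit 3: 1 × 2^3 = 8
Bit 4: 1 × 2^4 = 16
Bit 6: 1 × 2^6 = 64
Bit 8: 1 × 2^8 = 256
Bit 10: 1 × 2^10 = 1024
Bit 11: 1 × 2^11 = 2048
Bit 13: 1 × 2^13 = 8192
Bit 14: 1 × 2^14 = 16384
Sum = 1 + 4 + 8 + 16 + 64 + 256 + 1024 + 2048 + 8192 + 16384
= 27997


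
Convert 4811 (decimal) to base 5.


Divide by 5 repeatedly:
4811 ÷ 5 = 962 remainder 1
962 ÷ 5 = 192 remainder 2
192 ÷ 5 = 38 remainder 2
38 ÷ 5 = 7 remainder 3
7 ÷ 5 = 1 remainder 2
1 ÷ 5 = 0 remainder 1
Reading remainders bottom-up:
= 123221


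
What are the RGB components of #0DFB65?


Hex: #0DFB65
R = 0D₁₆ = 13
G = FB₁₆ = 251
B = 65₁₆ = 101
= RGB(13, 251, 101)


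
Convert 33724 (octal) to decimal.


Positional values:
Position 0: 4 × 8^0 = 4
Position 1: 2 × 8^1 = 16
Position 2: 7 × 8^2 = 448
Position 3: 3 × 8^3 = 1536
Position 4: 3 × 8^4 = 12288
Sum = 4 + 16 + 448 + 1536 + 12288
= 14292


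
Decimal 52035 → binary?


Divide by 2 repeatedly:
52035 ÷ 2 = 26017 remainder 1
26017 ÷ 2 = 13008 remainder 1
13008 ÷ 2 = 6504 remainder 0
6504 ÷ 2 = 3252 remainder 0
3252 ÷ 2 = 1626 remainder 0
1626 ÷ 2 = 813 remainder 0
813 ÷ 2 = 406 remainder 1
406 ÷ 2 = 203 remainder 0
203 ÷ 2 = 101 remainder 1
101 ÷ 2 = 50 remainder 1
50 ÷ 2 = 25 remainder 0
25 ÷ 2 = 12 remainder 1
12 ÷ 2 = 6 remainder 0
6 ÷ 2 = 3 remainder 0
3 ÷ 2 = 1 remainder 1
1 ÷ 2 = 0 remainder 1
Reading remainders bottom-up:
= 1100101101000011


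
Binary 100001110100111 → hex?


Group into 4-bit nibbles: 0100001110100111
  0100 = 4
  0011 = 3
  1010 = A
  0111 = 7
= 0x43A7


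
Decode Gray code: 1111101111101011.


Gray code: 1111101111101011
MSB stays the same: 1
Each subsequent bit = prev_binary XOR current_gray:
  B[1] = 1 XOR 1 = 0
  B[2] = 0 XOR 1 = 1
  B[3] = 1 XOR 1 = 0
  B[4] = 0 XOR 1 = 1
  B[5] = 1 XOR 0 = 1
  B[6] = 1 XOR 1 = 0
  B[7] = 0 XOR 1 = 1
  B[8] = 1 XOR 1 = 0
  B[9] = 0 XOR 1 = 1
  B[10] = 1 XOR 1 = 0
  B[11] = 0 XOR 0 = 0
  B[12] = 0 XOR 1 = 1
  B[13] = 1 XOR 0 = 1
  B[14] = 1 XOR 1 = 0
  B[15] = 0 XOR 1 = 1
= 1010110101001101 (44365 decimal)


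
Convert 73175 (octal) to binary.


Each octal digit → 3 binary bits:
  7 = 111
  3 = 011
  1 = 001
  7 = 111
  5 = 101
Concatenate: 111 011 001 111 101
= 111011001111101


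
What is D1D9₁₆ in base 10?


Positional values:
Position 0: 9 × 16^0 = 9 × 1 = 9
Position 1: D × 16^1 = 13 × 16 = 208
Position 2: 1 × 16^2 = 1 × 256 = 256
Position 3: D × 16^3 = 13 × 4096 = 53248
Sum = 9 + 208 + 256 + 53248
= 53721


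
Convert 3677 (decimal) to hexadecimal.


Divide by 16 repeatedly:
3677 ÷ 16 = 229 remainder 13 (D)
229 ÷ 16 = 14 remainder 5 (5)
14 ÷ 16 = 0 remainder 14 (E)
Reading remainders bottom-up:
= 0xE5D


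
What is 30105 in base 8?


Divide by 8 repeatedly:
30105 ÷ 8 = 3763 remainder 1
3763 ÷ 8 = 470 remainder 3
470 ÷ 8 = 58 remainder 6
58 ÷ 8 = 7 remainder 2
7 ÷ 8 = 0 remainder 7
Reading remainders bottom-up:
= 0o72631


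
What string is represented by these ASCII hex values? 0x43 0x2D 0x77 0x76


Codes (hex): 0x43 0x2D 0x77 0x76
Per-code ASCII lookup:
  0x43 = 67  (range 65-90: uppercase, 67 - 65 = 2) → 'C'
  0x2D = 45  (special character) → '-'
  0x77 = 119  (range 97-122: lowercase, 119 - 97 = 22) → 'w'
  0x76 = 118  (range 97-122: lowercase, 118 - 97 = 21) → 'v'
= 'C-wv'


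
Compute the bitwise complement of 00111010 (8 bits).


Original: 00111010
Invert all bits:
  bit 0: 0 → 1
  bit 1: 0 → 1
  bit 2: 1 → 0
  bit 3: 1 → 0
  bit 4: 1 → 0
  bit 5: 0 → 1
  bit 6: 1 → 0
  bit 7: 0 → 1
= 11000101


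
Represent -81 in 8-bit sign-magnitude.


Sign bit: 1 (negative)
Magnitude: 81 = 1010001
= 11010001


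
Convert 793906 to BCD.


Each digit → 4-bit binary:
  7 → 0111
  9 → 1001
  3 → 0011
  9 → 1001
  0 → 0000
  6 → 0110
= 0111 1001 0011 1001 0000 0110


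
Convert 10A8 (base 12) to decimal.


Positional values (base 12):
  8 × 12^0 = 8 × 1 = 8
  A × 12^1 = 10 × 12 = 120
  0 × 12^2 = 0 × 144 = 0
  1 × 12^3 = 1 × 1728 = 1728
Sum = 8 + 120 + 0 + 1728
= 1856


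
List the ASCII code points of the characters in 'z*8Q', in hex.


String: 'z*8Q'  (4 characters)
Per-character ASCII lookup:
  'z': lowercase starts at 97: 'z' = 97 + 25 = 122 → 0x7A
  '*': special character: '*' = 42 → 0x2A
  '8': digits start at 48: '8' = 48 + 8 = 56 → 0x38
  'Q': uppercase starts at 65: 'Q' = 65 + 16 = 81 → 0x51
= 0x7A 0x2A 0x38 0x51


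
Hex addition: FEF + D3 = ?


Align and add column by column (LSB to MSB, each column mod 16 with carry):
  0FEF
+ 00D3
  ----
  col 0: F(15) + 3(3) + 0 (carry in) = 18 → 2(2), carry out 1
  col 1: E(14) + D(13) + 1 (carry in) = 28 → C(12), carry out 1
  col 2: F(15) + 0(0) + 1 (carry in) = 16 → 0(0), carry out 1
  col 3: 0(0) + 0(0) + 1 (carry in) = 1 → 1(1), carry out 0
Reading digits MSB→LSB: 10C2
Strip leading zeros: 10C2
= 0x10C2


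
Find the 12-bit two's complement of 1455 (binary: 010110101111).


Original: 010110101111
Step 1 - Invert all bits: 101001010000
Step 2 - Add 1: 101001010000 + 1
= 101001010001 (represents -1455)


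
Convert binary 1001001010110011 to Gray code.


Binary: 1001001010110011
Gray code: G = B XOR (B >> 1)
B >> 1 = 0100100101011001
1001001010110011 XOR 0100100101011001:
  1 XOR 0 = 1
  0 XOR 1 = 1
  0 XOR 0 = 0
  1 XOR 0 = 1
  0 XOR 1 = 1
  0 XOR 0 = 0
  1 XOR 0 = 1
  0 XOR 1 = 1
  1 XOR 0 = 1
  0 XOR 1 = 1
  1 XOR 0 = 1
  1 XOR 1 = 0
  0 XOR 1 = 1
  0 XOR 0 = 0
  1 XOR 0 = 1
  1 XOR 1 = 0
= 1101101111101010


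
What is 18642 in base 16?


Divide by 16 repeatedly:
18642 ÷ 16 = 1165 remainder 2 (2)
1165 ÷ 16 = 72 remainder 13 (D)
72 ÷ 16 = 4 remainder 8 (8)
4 ÷ 16 = 0 remainder 4 (4)
Reading remainders bottom-up:
= 0x48D2


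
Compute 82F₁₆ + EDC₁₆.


Align and add column by column (LSB to MSB, each column mod 16 with carry):
  082F
+ 0EDC
  ----
  col 0: F(15) + C(12) + 0 (carry in) = 27 → B(11), carry out 1
  col 1: 2(2) + D(13) + 1 (carry in) = 16 → 0(0), carry out 1
  col 2: 8(8) + E(14) + 1 (carry in) = 23 → 7(7), carry out 1
  col 3: 0(0) + 0(0) + 1 (carry in) = 1 → 1(1), carry out 0
Reading digits MSB→LSB: 170B
Strip leading zeros: 170B
= 0x170B


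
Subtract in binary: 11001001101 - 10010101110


Align and subtract column by column (LSB to MSB, borrowing when needed):
  11001001101
- 10010101110
  -----------
  col 0: (1 - 0 borrow-in) - 0 → 1 - 0 = 1, borrow out 0
  col 1: (0 - 0 borrow-in) - 1 → borrow from next column: (0+2) - 1 = 1, borrow out 1
  col 2: (1 - 1 borrow-in) - 1 → borrow from next column: (0+2) - 1 = 1, borrow out 1
  col 3: (1 - 1 borrow-in) - 1 → borrow from next column: (0+2) - 1 = 1, borrow out 1
  col 4: (0 - 1 borrow-in) - 0 → borrow from next column: (-1+2) - 0 = 1, borrow out 1
  col 5: (0 - 1 borrow-in) - 1 → borrow from next column: (-1+2) - 1 = 0, borrow out 1
  col 6: (1 - 1 borrow-in) - 0 → 0 - 0 = 0, borrow out 0
  col 7: (0 - 0 borrow-in) - 1 → borrow from next column: (0+2) - 1 = 1, borrow out 1
  col 8: (0 - 1 borrow-in) - 0 → borrow from next column: (-1+2) - 0 = 1, borrow out 1
  col 9: (1 - 1 borrow-in) - 0 → 0 - 0 = 0, borrow out 0
  col 10: (1 - 0 borrow-in) - 1 → 1 - 1 = 0, borrow out 0
Reading bits MSB→LSB: 00110011111
Strip leading zeros: 110011111
= 110011111


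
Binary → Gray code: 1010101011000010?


Binary: 1010101011000010
Gray code: G = B XOR (B >> 1)
B >> 1 = 0101010101100001
1010101011000010 XOR 0101010101100001:
  1 XOR 0 = 1
  0 XOR 1 = 1
  1 XOR 0 = 1
  0 XOR 1 = 1
  1 XOR 0 = 1
  0 XOR 1 = 1
  1 XOR 0 = 1
  0 XOR 1 = 1
  1 XOR 0 = 1
  1 XOR 1 = 0
  0 XOR 1 = 1
  0 XOR 0 = 0
  0 XOR 0 = 0
  0 XOR 0 = 0
  1 XOR 0 = 1
  0 XOR 1 = 1
= 1111111110100011


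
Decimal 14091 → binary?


Divide by 2 repeatedly:
14091 ÷ 2 = 7045 remainder 1
7045 ÷ 2 = 3522 remainder 1
3522 ÷ 2 = 1761 remainder 0
1761 ÷ 2 = 880 remainder 1
880 ÷ 2 = 440 remainder 0
440 ÷ 2 = 220 remainder 0
220 ÷ 2 = 110 remainder 0
110 ÷ 2 = 55 remainder 0
55 ÷ 2 = 27 remainder 1
27 ÷ 2 = 13 remainder 1
13 ÷ 2 = 6 remainder 1
6 ÷ 2 = 3 remainder 0
3 ÷ 2 = 1 remainder 1
1 ÷ 2 = 0 remainder 1
Reading remainders bottom-up:
= 11011100001011


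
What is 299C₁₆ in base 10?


Positional values:
Position 0: C × 16^0 = 12 × 1 = 12
Position 1: 9 × 16^1 = 9 × 16 = 144
Position 2: 9 × 16^2 = 9 × 256 = 2304
Position 3: 2 × 16^3 = 2 × 4096 = 8192
Sum = 12 + 144 + 2304 + 8192
= 10652


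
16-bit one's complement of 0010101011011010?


Original: 0010101011011010
Invert all bits:
  bit 0: 0 → 1
  bit 1: 0 → 1
  bit 2: 1 → 0
  bit 3: 0 → 1
  bit 4: 1 → 0
  bit 5: 0 → 1
  bit 6: 1 → 0
  bit 7: 0 → 1
  bit 8: 1 → 0
  bit 9: 1 → 0
  bit 10: 0 → 1
  bit 11: 1 → 0
  bit 12: 1 → 0
  bit 13: 0 → 1
  bit 14: 1 → 0
  bit 15: 0 → 1
= 1101010100100101


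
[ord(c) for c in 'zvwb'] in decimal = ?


String: 'zvwb'  (4 characters)
Per-character ASCII lookup:
  'z': lowercase starts at 97: 'z' = 97 + 25 = 122
  'v': lowercase starts at 97: 'v' = 97 + 21 = 118
  'w': lowercase starts at 97: 'w' = 97 + 22 = 119
  'b': lowercase starts at 97: 'b' = 97 + 1 = 98
= 122 118 119 98


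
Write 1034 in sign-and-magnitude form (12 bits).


Sign bit: 0 (positive)
Magnitude: 1034 = 10000001010
= 010000001010


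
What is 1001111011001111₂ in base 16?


Group into 4-bit nibbles: 1001111011001111
  1001 = 9
  1110 = E
  1100 = C
  1111 = F
= 0x9ECF


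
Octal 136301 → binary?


Each octal digit → 3 binary bits:
  1 = 001
  3 = 011
  6 = 110
  3 = 011
  0 = 000
  1 = 001
Concatenate: 001 011 110 011 000 001
= 001011110011000001


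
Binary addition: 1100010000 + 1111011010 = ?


Align and add column by column (LSB to MSB, carry propagating):
  01100010000
+ 01111011010
  -----------
  col 0: 0 + 0 + 0 (carry in) = 0 → bit 0, carry out 0
  col 1: 0 + 1 + 0 (carry in) = 1 → bit 1, carry out 0
  col 2: 0 + 0 + 0 (carry in) = 0 → bit 0, carry out 0
  col 3: 0 + 1 + 0 (carry in) = 1 → bit 1, carry out 0
  col 4: 1 + 1 + 0 (carry in) = 2 → bit 0, carry out 1
  col 5: 0 + 0 + 1 (carry in) = 1 → bit 1, carry out 0
  col 6: 0 + 1 + 0 (carry in) = 1 → bit 1, carry out 0
  col 7: 0 + 1 + 0 (carry in) = 1 → bit 1, carry out 0
  col 8: 1 + 1 + 0 (carry in) = 2 → bit 0, carry out 1
  col 9: 1 + 1 + 1 (carry in) = 3 → bit 1, carry out 1
  col 10: 0 + 0 + 1 (carry in) = 1 → bit 1, carry out 0
Reading bits MSB→LSB: 11011101010
Strip leading zeros: 11011101010
= 11011101010


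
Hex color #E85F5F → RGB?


Hex: #E85F5F
R = E8₁₆ = 232
G = 5F₁₆ = 95
B = 5F₁₆ = 95
= RGB(232, 95, 95)


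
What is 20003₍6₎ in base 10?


Positional values (base 6):
  3 × 6^0 = 3 × 1 = 3
  0 × 6^1 = 0 × 6 = 0
  0 × 6^2 = 0 × 36 = 0
  0 × 6^3 = 0 × 216 = 0
  2 × 6^4 = 2 × 1296 = 2592
Sum = 3 + 0 + 0 + 0 + 2592
= 2595


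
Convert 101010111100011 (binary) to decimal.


Positional values:
Bit 0: 1 × 2^0 = 1
Bit 1: 1 × 2^1 = 2
Bit 5: 1 × 2^5 = 32
Bit 6: 1 × 2^6 = 64
Bit 7: 1 × 2^7 = 128
Bit 8: 1 × 2^8 = 256
Bit 10: 1 × 2^10 = 1024
Bit 12: 1 × 2^12 = 4096
Bit 14: 1 × 2^14 = 16384
Sum = 1 + 2 + 32 + 64 + 128 + 256 + 1024 + 4096 + 16384
= 21987
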